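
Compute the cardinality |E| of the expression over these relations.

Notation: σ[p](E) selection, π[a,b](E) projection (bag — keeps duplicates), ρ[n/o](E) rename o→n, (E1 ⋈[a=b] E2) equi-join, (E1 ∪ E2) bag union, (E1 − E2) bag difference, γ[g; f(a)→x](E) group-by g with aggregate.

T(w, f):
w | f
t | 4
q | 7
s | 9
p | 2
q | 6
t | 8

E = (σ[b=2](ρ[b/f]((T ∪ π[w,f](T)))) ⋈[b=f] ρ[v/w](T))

Stepwise |·|:
  T → 6
  T → 6
  π[w,f](T) → 6
  (T ∪ π[w,f](T)) → 12
  ρ[b/f]((T ∪ π[w,f](T))) → 12
  σ[b=2](ρ[b/f]((T ∪ π[w,f](T)))) → 2
  T → 6
  ρ[v/w](T) → 6
  (σ[b=2](ρ[b/f]((T ∪ π[w,f](T)))) ⋈[b=f] ρ[v/w](T)) → 2

|E| = 2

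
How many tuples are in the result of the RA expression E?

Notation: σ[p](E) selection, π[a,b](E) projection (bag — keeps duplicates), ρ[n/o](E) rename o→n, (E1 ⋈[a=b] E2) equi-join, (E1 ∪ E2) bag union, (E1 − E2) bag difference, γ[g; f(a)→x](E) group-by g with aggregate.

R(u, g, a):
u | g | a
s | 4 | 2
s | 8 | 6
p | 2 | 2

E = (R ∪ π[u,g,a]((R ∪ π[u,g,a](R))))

Stepwise |·|:
  R → 3
  R → 3
  R → 3
  π[u,g,a](R) → 3
  (R ∪ π[u,g,a](R)) → 6
  π[u,g,a]((R ∪ π[u,g,a](R))) → 6
  (R ∪ π[u,g,a]((R ∪ π[u,g,a](R)))) → 9

|E| = 9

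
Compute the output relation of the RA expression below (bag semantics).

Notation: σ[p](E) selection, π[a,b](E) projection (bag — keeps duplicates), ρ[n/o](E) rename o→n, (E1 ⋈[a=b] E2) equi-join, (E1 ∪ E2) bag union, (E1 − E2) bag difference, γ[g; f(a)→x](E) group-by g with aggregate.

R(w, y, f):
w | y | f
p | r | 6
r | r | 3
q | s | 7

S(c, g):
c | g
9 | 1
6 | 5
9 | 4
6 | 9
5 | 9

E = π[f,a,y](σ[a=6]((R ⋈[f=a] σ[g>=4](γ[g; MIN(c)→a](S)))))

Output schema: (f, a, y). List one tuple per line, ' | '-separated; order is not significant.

Row counts bottom-up:
  R → 3
  S → 5
  γ[g; MIN(c)→a](S) → 4
  σ[g>=4](γ[g; MIN(c)→a](S)) → 3
  (R ⋈[f=a] σ[g>=4](γ[g; MIN(c)→a](S))) → 1
  σ[a=6]((R ⋈[f=a] σ[g>=4](γ[g; MIN(c)→a](S)))) → 1
  π[f,a,y](σ[a=6]((R ⋈[f=a] σ[g>=4](γ[g; MIN(c)→a](S))))) → 1

== RESULT ==
f | a | y
6 | 6 | r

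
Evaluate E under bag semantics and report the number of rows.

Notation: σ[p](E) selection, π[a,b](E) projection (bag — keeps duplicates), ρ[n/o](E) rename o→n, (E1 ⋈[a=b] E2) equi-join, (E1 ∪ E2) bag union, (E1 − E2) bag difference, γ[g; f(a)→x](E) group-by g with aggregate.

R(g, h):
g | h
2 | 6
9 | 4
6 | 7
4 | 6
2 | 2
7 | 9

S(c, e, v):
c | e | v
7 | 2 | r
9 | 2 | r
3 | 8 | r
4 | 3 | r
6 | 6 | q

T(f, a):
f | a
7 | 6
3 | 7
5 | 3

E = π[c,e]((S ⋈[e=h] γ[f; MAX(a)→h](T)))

Subexpression sizes:
  S → 5
  T → 3
  γ[f; MAX(a)→h](T) → 3
  (S ⋈[e=h] γ[f; MAX(a)→h](T)) → 2
  π[c,e]((S ⋈[e=h] γ[f; MAX(a)→h](T))) → 2

|E| = 2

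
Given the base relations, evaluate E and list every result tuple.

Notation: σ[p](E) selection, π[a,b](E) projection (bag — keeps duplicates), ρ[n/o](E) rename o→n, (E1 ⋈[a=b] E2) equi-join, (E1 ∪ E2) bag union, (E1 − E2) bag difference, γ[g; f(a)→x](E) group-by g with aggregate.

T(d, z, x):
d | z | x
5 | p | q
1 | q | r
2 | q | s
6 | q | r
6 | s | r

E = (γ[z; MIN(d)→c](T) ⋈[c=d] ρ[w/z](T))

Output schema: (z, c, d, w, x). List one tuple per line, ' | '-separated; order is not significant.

Subexpression sizes:
  T → 5
  γ[z; MIN(d)→c](T) → 3
  T → 5
  ρ[w/z](T) → 5
  (γ[z; MIN(d)→c](T) ⋈[c=d] ρ[w/z](T)) → 4

== RESULT ==
z | c | d | w | x
p | 5 | 5 | p | q
q | 1 | 1 | q | r
s | 6 | 6 | q | r
s | 6 | 6 | s | r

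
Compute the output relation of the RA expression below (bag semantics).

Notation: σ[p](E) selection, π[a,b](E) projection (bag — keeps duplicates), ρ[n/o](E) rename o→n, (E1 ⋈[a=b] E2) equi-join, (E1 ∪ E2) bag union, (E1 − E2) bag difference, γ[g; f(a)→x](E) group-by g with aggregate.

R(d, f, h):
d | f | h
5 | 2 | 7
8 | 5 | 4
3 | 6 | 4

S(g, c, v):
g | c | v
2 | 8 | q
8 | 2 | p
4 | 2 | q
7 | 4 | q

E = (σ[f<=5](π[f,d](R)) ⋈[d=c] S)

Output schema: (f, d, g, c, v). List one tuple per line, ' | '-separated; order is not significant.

Per-node cardinality:
  R → 3
  π[f,d](R) → 3
  σ[f<=5](π[f,d](R)) → 2
  S → 4
  (σ[f<=5](π[f,d](R)) ⋈[d=c] S) → 1

== RESULT ==
f | d | g | c | v
5 | 8 | 2 | 8 | q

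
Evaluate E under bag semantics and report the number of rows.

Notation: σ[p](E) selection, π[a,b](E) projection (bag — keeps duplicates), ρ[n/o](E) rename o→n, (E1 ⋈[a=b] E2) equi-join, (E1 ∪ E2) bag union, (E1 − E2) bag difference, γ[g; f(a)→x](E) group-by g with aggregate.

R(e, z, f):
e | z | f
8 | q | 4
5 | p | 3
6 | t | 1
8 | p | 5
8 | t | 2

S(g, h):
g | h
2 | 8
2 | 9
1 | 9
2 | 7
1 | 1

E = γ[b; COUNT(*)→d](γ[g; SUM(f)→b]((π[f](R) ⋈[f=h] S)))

Subexpression sizes:
  R → 5
  π[f](R) → 5
  S → 5
  (π[f](R) ⋈[f=h] S) → 1
  γ[g; SUM(f)→b]((π[f](R) ⋈[f=h] S)) → 1
  γ[b; COUNT(*)→d](γ[g; SUM(f)→b]((π[f](R) ⋈[f=h] S))) → 1

|E| = 1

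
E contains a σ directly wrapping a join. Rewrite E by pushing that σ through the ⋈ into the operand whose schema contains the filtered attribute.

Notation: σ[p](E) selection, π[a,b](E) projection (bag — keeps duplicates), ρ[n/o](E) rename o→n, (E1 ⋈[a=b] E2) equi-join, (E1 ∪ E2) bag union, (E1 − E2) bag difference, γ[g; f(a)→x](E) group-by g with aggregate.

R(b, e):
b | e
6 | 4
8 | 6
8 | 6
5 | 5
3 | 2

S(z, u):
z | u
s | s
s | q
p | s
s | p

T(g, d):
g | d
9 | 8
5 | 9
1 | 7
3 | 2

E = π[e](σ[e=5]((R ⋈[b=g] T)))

σ filters on e, owned by the left side.
E' = π[e]((σ[e=5](R) ⋈[b=g] T))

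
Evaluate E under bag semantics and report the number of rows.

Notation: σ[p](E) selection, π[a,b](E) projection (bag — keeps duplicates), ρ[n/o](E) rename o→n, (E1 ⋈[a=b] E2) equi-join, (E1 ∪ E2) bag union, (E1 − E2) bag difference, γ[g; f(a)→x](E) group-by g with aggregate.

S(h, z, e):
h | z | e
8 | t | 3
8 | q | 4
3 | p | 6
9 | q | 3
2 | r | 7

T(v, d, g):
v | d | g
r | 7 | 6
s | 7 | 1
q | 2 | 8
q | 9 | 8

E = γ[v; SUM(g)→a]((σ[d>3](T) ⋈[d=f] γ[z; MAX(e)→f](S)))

Stepwise |·|:
  T → 4
  σ[d>3](T) → 3
  S → 5
  γ[z; MAX(e)→f](S) → 4
  (σ[d>3](T) ⋈[d=f] γ[z; MAX(e)→f](S)) → 2
  γ[v; SUM(g)→a]((σ[d>3](T) ⋈[d=f] γ[z; MAX(e)→f](S))) → 2

|E| = 2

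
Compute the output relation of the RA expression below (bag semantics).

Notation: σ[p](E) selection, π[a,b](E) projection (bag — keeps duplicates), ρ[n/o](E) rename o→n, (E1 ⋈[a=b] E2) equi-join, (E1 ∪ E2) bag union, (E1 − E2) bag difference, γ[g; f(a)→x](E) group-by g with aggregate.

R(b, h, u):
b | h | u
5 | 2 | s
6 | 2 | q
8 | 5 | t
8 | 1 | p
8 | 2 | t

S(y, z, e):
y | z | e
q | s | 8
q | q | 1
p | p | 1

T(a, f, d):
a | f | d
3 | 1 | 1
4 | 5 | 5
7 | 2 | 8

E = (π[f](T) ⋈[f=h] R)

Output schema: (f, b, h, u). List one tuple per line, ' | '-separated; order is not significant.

Row counts bottom-up:
  T → 3
  π[f](T) → 3
  R → 5
  (π[f](T) ⋈[f=h] R) → 5

== RESULT ==
f | b | h | u
1 | 8 | 1 | p
2 | 5 | 2 | s
2 | 6 | 2 | q
2 | 8 | 2 | t
5 | 8 | 5 | t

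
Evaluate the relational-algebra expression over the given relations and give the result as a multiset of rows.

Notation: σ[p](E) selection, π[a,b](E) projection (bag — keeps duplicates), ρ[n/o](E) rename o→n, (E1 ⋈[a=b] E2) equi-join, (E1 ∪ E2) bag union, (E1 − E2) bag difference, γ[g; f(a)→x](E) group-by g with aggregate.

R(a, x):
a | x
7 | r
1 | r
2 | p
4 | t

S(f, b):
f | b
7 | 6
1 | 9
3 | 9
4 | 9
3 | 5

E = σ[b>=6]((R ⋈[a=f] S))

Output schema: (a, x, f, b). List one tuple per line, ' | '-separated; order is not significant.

Stepwise |·|:
  R → 4
  S → 5
  (R ⋈[a=f] S) → 3
  σ[b>=6]((R ⋈[a=f] S)) → 3

== RESULT ==
a | x | f | b
1 | r | 1 | 9
4 | t | 4 | 9
7 | r | 7 | 6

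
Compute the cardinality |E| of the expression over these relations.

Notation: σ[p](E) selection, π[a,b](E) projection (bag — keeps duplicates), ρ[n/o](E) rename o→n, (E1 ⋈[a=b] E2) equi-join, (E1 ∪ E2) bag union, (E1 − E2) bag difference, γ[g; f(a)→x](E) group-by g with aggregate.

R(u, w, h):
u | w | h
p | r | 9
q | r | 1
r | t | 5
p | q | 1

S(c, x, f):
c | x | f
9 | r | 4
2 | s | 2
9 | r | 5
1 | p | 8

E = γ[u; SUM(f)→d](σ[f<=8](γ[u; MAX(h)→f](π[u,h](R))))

Stepwise |·|:
  R → 4
  π[u,h](R) → 4
  γ[u; MAX(h)→f](π[u,h](R)) → 3
  σ[f<=8](γ[u; MAX(h)→f](π[u,h](R))) → 2
  γ[u; SUM(f)→d](σ[f<=8](γ[u; MAX(h)→f](π[u,h](R)))) → 2

|E| = 2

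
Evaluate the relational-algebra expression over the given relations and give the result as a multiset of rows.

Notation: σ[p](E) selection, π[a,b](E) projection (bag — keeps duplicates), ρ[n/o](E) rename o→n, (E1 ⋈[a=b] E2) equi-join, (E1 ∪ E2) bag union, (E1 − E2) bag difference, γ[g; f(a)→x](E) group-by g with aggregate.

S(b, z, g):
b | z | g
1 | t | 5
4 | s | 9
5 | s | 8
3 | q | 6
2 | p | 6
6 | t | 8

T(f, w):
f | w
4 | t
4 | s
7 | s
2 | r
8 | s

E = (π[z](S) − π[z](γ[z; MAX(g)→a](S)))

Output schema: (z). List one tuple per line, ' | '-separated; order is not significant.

Per-node cardinality:
  S → 6
  π[z](S) → 6
  S → 6
  γ[z; MAX(g)→a](S) → 4
  π[z](γ[z; MAX(g)→a](S)) → 4
  (π[z](S) − π[z](γ[z; MAX(g)→a](S))) → 2

== RESULT ==
z
s
t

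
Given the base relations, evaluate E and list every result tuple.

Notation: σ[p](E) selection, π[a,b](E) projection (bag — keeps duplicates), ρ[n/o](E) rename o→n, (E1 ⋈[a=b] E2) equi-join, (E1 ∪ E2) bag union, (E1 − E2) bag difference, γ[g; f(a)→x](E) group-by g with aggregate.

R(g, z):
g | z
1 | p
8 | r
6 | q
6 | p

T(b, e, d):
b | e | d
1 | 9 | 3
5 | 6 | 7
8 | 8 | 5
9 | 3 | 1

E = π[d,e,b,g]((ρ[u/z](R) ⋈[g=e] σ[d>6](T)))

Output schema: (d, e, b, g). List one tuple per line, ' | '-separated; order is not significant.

Per-node cardinality:
  R → 4
  ρ[u/z](R) → 4
  T → 4
  σ[d>6](T) → 1
  (ρ[u/z](R) ⋈[g=e] σ[d>6](T)) → 2
  π[d,e,b,g]((ρ[u/z](R) ⋈[g=e] σ[d>6](T))) → 2

== RESULT ==
d | e | b | g
7 | 6 | 5 | 6
7 | 6 | 5 | 6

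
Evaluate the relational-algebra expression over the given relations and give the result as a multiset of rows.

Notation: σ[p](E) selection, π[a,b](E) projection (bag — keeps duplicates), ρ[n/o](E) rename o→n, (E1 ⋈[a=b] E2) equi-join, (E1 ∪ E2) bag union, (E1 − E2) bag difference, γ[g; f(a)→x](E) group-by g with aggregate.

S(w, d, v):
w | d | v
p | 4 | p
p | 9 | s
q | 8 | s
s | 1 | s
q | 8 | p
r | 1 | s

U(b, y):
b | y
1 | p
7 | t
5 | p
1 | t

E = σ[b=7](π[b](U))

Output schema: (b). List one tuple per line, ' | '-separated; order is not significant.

Subexpression sizes:
  U → 4
  π[b](U) → 4
  σ[b=7](π[b](U)) → 1

== RESULT ==
b
7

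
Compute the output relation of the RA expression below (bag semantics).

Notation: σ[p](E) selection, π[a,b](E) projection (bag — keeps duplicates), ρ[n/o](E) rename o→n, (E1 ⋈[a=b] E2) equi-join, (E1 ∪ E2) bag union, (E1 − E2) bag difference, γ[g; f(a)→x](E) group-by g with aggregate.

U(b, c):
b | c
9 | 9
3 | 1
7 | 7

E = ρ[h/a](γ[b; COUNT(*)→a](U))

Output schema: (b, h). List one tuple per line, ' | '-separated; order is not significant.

Row counts bottom-up:
  U → 3
  γ[b; COUNT(*)→a](U) → 3
  ρ[h/a](γ[b; COUNT(*)→a](U)) → 3

== RESULT ==
b | h
3 | 1
7 | 1
9 | 1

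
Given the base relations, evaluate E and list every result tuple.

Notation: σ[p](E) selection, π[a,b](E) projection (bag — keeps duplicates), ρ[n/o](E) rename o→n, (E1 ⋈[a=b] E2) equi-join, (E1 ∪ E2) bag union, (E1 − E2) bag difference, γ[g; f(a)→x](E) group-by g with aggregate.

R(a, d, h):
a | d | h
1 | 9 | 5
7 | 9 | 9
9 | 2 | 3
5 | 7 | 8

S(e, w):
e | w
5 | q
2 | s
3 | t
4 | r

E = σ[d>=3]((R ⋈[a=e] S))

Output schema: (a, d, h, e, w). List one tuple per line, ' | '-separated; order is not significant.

Stepwise |·|:
  R → 4
  S → 4
  (R ⋈[a=e] S) → 1
  σ[d>=3]((R ⋈[a=e] S)) → 1

== RESULT ==
a | d | h | e | w
5 | 7 | 8 | 5 | q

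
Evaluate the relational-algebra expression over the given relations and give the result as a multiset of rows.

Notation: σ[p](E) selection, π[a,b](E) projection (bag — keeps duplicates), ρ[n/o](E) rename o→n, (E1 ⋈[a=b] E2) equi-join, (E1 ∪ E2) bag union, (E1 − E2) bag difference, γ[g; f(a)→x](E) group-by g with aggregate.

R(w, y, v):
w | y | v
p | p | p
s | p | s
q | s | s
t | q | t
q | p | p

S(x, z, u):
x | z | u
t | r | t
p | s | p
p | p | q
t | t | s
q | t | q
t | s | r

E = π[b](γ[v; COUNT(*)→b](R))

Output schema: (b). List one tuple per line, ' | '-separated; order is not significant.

Row counts bottom-up:
  R → 5
  γ[v; COUNT(*)→b](R) → 3
  π[b](γ[v; COUNT(*)→b](R)) → 3

== RESULT ==
b
1
2
2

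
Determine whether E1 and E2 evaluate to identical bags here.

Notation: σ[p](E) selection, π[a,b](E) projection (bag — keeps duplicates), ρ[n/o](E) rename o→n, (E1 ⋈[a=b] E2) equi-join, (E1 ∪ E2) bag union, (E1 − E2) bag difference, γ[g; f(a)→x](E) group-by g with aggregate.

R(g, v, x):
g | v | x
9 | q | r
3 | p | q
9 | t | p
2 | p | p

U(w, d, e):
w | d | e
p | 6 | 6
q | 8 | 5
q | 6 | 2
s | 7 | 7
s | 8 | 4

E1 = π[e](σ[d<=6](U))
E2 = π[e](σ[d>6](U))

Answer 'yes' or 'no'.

E1 stepwise |·|:
  U → 5
  σ[d<=6](U) → 2
  π[e](σ[d<=6](U)) → 2
E2 stepwise |·|:
  U → 5
  σ[d>6](U) → 3
  π[e](σ[d>6](U)) → 3

E1 result:
e
2
6
E2 result:
e
4
5
7
Witness: (6,) appears 1× in E1 but 0× in E2.

no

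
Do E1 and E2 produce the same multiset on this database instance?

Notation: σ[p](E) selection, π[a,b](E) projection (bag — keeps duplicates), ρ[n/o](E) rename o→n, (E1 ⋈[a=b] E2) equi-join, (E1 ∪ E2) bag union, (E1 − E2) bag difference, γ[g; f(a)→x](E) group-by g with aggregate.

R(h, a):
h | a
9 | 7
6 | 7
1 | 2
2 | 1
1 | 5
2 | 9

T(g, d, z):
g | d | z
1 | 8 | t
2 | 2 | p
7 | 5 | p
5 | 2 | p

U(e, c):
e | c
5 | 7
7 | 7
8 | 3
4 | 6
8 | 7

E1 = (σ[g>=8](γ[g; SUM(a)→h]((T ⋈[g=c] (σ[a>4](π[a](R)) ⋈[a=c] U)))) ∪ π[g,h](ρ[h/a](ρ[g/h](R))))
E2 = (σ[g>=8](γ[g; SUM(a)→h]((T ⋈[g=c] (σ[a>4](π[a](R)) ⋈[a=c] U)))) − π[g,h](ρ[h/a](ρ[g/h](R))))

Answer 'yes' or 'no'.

E1 per-node cardinality:
  T → 4
  R → 6
  π[a](R) → 6
  σ[a>4](π[a](R)) → 4
  U → 5
  (σ[a>4](π[a](R)) ⋈[a=c] U) → 6
  (T ⋈[g=c] (σ[a>4](π[a](R)) ⋈[a=c] U)) → 6
  γ[g; SUM(a)→h]((T ⋈[g=c] (σ[a>4](π[a](R)) ⋈[a=c] U))) → 1
  σ[g>=8](γ[g; SUM(a)→h]((T ⋈[g=c] (σ[a>4](π[a](R)) ⋈[a=c] U)))) → 0
  R → 6
  ρ[g/h](R) → 6
  ρ[h/a](ρ[g/h](R)) → 6
  π[g,h](ρ[h/a](ρ[g/h](R))) → 6
  (σ[g>=8](γ[g; SUM(a)→h]((T ⋈[g=c] (σ[a>4](π[a](R)) ⋈[a=c] U)))) ∪ π[g,h](ρ[h/a](ρ[g/h](R)))) → 6
E2 per-node cardinality:
  T → 4
  R → 6
  π[a](R) → 6
  σ[a>4](π[a](R)) → 4
  U → 5
  (σ[a>4](π[a](R)) ⋈[a=c] U) → 6
  (T ⋈[g=c] (σ[a>4](π[a](R)) ⋈[a=c] U)) → 6
  γ[g; SUM(a)→h]((T ⋈[g=c] (σ[a>4](π[a](R)) ⋈[a=c] U))) → 1
  σ[g>=8](γ[g; SUM(a)→h]((T ⋈[g=c] (σ[a>4](π[a](R)) ⋈[a=c] U)))) → 0
  R → 6
  ρ[g/h](R) → 6
  ρ[h/a](ρ[g/h](R)) → 6
  π[g,h](ρ[h/a](ρ[g/h](R))) → 6
  (σ[g>=8](γ[g; SUM(a)→h]((T ⋈[g=c] (σ[a>4](π[a](R)) ⋈[a=c] U)))) − π[g,h](ρ[h/a](ρ[g/h](R)))) → 0

E1 result:
g | h
1 | 2
1 | 5
2 | 1
2 | 9
6 | 7
9 | 7
E2 result:
g | h
(0 rows)
Witness: (2, 9) appears 1× in E1 but 0× in E2.

no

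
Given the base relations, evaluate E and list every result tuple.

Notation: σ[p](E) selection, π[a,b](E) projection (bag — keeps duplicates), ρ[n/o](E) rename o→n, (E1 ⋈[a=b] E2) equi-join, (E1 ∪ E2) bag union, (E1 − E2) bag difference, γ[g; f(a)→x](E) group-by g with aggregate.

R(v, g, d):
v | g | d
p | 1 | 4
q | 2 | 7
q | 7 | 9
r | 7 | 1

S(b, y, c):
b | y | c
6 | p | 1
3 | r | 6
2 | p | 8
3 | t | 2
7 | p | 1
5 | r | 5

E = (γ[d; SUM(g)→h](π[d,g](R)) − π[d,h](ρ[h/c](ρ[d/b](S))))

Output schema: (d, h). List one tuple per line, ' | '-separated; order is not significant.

Row counts bottom-up:
  R → 4
  π[d,g](R) → 4
  γ[d; SUM(g)→h](π[d,g](R)) → 4
  S → 6
  ρ[d/b](S) → 6
  ρ[h/c](ρ[d/b](S)) → 6
  π[d,h](ρ[h/c](ρ[d/b](S))) → 6
  (γ[d; SUM(g)→h](π[d,g](R)) − π[d,h](ρ[h/c](ρ[d/b](S)))) → 4

== RESULT ==
d | h
1 | 7
4 | 1
7 | 2
9 | 7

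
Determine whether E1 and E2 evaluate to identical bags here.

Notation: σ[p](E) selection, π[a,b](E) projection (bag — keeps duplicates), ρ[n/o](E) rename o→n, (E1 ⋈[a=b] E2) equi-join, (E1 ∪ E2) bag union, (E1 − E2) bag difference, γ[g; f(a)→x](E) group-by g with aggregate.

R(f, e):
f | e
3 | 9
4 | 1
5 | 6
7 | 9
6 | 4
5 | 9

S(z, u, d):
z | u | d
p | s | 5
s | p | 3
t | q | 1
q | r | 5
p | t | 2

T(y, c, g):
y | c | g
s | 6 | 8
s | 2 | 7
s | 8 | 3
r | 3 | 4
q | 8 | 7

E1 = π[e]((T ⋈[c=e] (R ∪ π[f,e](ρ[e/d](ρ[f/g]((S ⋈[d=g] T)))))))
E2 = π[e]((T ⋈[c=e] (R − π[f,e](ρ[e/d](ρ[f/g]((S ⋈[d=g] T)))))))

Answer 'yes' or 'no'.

E1 subexpression sizes:
  T → 5
  R → 6
  S → 5
  T → 5
  (S ⋈[d=g] T) → 1
  ρ[f/g]((S ⋈[d=g] T)) → 1
  ρ[e/d](ρ[f/g]((S ⋈[d=g] T))) → 1
  π[f,e](ρ[e/d](ρ[f/g]((S ⋈[d=g] T)))) → 1
  (R ∪ π[f,e](ρ[e/d](ρ[f/g]((S ⋈[d=g] T))))) → 7
  (T ⋈[c=e] (R ∪ π[f,e](ρ[e/d](ρ[f/g]((S ⋈[d=g] T)))))) → 2
  π[e]((T ⋈[c=e] (R ∪ π[f,e](ρ[e/d](ρ[f/g]((S ⋈[d=g] T))))))) → 2
E2 subexpression sizes:
  T → 5
  R → 6
  S → 5
  T → 5
  (S ⋈[d=g] T) → 1
  ρ[f/g]((S ⋈[d=g] T)) → 1
  ρ[e/d](ρ[f/g]((S ⋈[d=g] T))) → 1
  π[f,e](ρ[e/d](ρ[f/g]((S ⋈[d=g] T)))) → 1
  (R − π[f,e](ρ[e/d](ρ[f/g]((S ⋈[d=g] T))))) → 6
  (T ⋈[c=e] (R − π[f,e](ρ[e/d](ρ[f/g]((S ⋈[d=g] T)))))) → 1
  π[e]((T ⋈[c=e] (R − π[f,e](ρ[e/d](ρ[f/g]((S ⋈[d=g] T))))))) → 1

E1 result:
e
3
6
E2 result:
e
6
Witness: (3,) appears 1× in E1 but 0× in E2.

no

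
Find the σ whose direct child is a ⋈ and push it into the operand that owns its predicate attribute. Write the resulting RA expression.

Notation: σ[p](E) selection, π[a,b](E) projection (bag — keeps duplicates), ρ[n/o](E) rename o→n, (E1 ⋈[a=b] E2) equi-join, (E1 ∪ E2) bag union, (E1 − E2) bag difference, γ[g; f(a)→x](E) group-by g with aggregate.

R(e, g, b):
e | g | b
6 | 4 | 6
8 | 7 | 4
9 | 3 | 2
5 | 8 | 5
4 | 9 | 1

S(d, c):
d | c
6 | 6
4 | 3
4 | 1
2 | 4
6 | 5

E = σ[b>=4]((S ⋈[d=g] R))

σ filters on b, owned by the right side.
E' = (S ⋈[d=g] σ[b>=4](R))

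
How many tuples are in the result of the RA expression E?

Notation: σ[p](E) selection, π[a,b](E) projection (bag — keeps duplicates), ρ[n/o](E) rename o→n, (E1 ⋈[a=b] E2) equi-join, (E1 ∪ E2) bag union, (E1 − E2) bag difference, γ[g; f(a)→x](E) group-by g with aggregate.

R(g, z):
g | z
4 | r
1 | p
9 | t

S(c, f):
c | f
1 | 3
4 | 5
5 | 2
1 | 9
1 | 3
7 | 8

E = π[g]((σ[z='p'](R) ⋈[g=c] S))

Stepwise |·|:
  R → 3
  σ[z='p'](R) → 1
  S → 6
  (σ[z='p'](R) ⋈[g=c] S) → 3
  π[g]((σ[z='p'](R) ⋈[g=c] S)) → 3

|E| = 3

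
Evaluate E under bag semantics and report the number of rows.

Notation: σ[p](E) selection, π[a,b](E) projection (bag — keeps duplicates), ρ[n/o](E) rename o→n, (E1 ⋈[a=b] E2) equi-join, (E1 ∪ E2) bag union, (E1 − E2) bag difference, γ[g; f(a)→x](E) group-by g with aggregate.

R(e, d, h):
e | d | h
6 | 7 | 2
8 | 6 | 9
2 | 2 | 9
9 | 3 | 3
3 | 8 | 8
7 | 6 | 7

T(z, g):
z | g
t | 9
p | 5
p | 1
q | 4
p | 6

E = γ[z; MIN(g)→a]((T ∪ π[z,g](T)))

Row counts bottom-up:
  T → 5
  T → 5
  π[z,g](T) → 5
  (T ∪ π[z,g](T)) → 10
  γ[z; MIN(g)→a]((T ∪ π[z,g](T))) → 3

|E| = 3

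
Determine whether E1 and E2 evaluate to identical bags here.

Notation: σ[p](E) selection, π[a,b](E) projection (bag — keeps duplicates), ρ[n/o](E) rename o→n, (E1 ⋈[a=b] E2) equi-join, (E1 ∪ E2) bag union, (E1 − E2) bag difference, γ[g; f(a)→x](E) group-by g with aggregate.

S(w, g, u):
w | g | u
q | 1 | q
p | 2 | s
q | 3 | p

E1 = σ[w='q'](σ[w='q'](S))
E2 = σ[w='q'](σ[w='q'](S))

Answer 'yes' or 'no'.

E1 per-node cardinality:
  S → 3
  σ[w='q'](S) → 2
  σ[w='q'](σ[w='q'](S)) → 2
E2 per-node cardinality:
  S → 3
  σ[w='q'](S) → 2
  σ[w='q'](σ[w='q'](S)) → 2

E1 and E2 produce the same multiset:
w | g | u
q | 1 | q
q | 3 | p

yes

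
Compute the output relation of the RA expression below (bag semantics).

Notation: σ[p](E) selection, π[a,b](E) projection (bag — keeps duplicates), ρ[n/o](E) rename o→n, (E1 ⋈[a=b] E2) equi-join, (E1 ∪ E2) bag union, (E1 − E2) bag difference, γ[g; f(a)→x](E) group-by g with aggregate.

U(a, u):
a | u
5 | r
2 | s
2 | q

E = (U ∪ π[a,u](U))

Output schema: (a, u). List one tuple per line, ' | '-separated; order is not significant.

Row counts bottom-up:
  U → 3
  U → 3
  π[a,u](U) → 3
  (U ∪ π[a,u](U)) → 6

== RESULT ==
a | u
2 | q
2 | q
2 | s
2 | s
5 | r
5 | r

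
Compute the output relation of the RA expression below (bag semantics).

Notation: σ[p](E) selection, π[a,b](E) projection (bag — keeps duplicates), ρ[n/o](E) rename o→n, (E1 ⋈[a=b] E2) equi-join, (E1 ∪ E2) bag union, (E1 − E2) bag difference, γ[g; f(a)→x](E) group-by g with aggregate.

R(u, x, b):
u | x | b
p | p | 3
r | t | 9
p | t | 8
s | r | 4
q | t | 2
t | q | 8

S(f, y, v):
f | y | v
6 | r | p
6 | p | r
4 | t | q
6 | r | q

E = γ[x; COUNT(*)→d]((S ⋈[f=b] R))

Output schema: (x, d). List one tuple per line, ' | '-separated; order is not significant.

Stepwise |·|:
  S → 4
  R → 6
  (S ⋈[f=b] R) → 1
  γ[x; COUNT(*)→d]((S ⋈[f=b] R)) → 1

== RESULT ==
x | d
r | 1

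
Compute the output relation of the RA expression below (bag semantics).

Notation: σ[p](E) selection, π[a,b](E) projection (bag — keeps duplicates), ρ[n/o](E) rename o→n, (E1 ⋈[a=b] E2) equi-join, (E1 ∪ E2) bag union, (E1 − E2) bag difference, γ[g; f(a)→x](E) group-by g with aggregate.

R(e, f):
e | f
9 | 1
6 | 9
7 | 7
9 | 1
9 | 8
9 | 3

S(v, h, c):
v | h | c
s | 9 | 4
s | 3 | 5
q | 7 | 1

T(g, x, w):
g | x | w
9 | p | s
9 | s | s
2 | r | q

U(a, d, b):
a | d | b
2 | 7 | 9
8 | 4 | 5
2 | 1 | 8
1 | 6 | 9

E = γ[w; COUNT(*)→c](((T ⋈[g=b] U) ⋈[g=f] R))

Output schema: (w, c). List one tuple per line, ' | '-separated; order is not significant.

Stepwise |·|:
  T → 3
  U → 4
  (T ⋈[g=b] U) → 4
  R → 6
  ((T ⋈[g=b] U) ⋈[g=f] R) → 4
  γ[w; COUNT(*)→c](((T ⋈[g=b] U) ⋈[g=f] R)) → 1

== RESULT ==
w | c
s | 4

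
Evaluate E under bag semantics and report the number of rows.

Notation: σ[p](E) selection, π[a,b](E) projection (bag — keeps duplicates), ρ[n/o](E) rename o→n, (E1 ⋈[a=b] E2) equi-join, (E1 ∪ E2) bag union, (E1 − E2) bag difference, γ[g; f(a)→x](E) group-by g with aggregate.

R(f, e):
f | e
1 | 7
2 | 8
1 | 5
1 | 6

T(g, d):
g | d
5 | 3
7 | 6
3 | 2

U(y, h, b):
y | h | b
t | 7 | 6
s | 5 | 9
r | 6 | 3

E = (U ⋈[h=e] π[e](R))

Stepwise |·|:
  U → 3
  R → 4
  π[e](R) → 4
  (U ⋈[h=e] π[e](R)) → 3

|E| = 3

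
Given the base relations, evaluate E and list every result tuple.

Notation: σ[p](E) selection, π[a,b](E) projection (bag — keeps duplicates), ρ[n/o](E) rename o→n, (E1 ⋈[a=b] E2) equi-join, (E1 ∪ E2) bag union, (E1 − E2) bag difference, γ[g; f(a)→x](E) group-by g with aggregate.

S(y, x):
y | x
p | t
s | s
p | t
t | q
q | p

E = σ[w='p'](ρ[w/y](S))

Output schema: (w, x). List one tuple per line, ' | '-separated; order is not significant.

Subexpression sizes:
  S → 5
  ρ[w/y](S) → 5
  σ[w='p'](ρ[w/y](S)) → 2

== RESULT ==
w | x
p | t
p | t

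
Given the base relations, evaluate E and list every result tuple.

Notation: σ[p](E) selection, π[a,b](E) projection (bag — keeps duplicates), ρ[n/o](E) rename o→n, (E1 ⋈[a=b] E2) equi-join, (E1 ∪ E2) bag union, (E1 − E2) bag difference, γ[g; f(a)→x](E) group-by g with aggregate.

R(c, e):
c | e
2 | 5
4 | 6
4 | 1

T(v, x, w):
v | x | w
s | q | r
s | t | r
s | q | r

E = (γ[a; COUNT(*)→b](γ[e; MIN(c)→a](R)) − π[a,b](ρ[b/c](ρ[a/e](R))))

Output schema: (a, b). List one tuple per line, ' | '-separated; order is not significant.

Row counts bottom-up:
  R → 3
  γ[e; MIN(c)→a](R) → 3
  γ[a; COUNT(*)→b](γ[e; MIN(c)→a](R)) → 2
  R → 3
  ρ[a/e](R) → 3
  ρ[b/c](ρ[a/e](R)) → 3
  π[a,b](ρ[b/c](ρ[a/e](R))) → 3
  (γ[a; COUNT(*)→b](γ[e; MIN(c)→a](R)) − π[a,b](ρ[b/c](ρ[a/e](R)))) → 2

== RESULT ==
a | b
2 | 1
4 | 2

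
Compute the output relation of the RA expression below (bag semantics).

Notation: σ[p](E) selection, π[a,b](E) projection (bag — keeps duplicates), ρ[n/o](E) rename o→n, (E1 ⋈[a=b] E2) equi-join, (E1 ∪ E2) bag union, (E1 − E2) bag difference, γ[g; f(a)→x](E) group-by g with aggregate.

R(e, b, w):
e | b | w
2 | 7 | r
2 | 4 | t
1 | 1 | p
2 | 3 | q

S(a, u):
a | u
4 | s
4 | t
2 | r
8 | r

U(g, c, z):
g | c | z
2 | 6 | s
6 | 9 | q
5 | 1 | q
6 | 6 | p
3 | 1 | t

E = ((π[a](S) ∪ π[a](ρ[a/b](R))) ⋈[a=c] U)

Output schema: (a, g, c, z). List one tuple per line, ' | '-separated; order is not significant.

Per-node cardinality:
  S → 4
  π[a](S) → 4
  R → 4
  ρ[a/b](R) → 4
  π[a](ρ[a/b](R)) → 4
  (π[a](S) ∪ π[a](ρ[a/b](R))) → 8
  U → 5
  ((π[a](S) ∪ π[a](ρ[a/b](R))) ⋈[a=c] U) → 2

== RESULT ==
a | g | c | z
1 | 3 | 1 | t
1 | 5 | 1 | q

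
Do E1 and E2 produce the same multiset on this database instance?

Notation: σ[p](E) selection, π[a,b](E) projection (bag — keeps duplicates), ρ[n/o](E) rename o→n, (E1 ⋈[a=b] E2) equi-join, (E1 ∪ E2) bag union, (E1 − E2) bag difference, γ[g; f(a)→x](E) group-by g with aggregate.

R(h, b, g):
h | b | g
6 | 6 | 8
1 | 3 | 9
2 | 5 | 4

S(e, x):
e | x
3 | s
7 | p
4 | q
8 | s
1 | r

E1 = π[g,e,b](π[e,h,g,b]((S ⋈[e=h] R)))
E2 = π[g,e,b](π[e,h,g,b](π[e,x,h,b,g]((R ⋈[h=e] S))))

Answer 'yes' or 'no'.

E1 row counts bottom-up:
  S → 5
  R → 3
  (S ⋈[e=h] R) → 1
  π[e,h,g,b]((S ⋈[e=h] R)) → 1
  π[g,e,b](π[e,h,g,b]((S ⋈[e=h] R))) → 1
E2 row counts bottom-up:
  R → 3
  S → 5
  (R ⋈[h=e] S) → 1
  π[e,x,h,b,g]((R ⋈[h=e] S)) → 1
  π[e,h,g,b](π[e,x,h,b,g]((R ⋈[h=e] S))) → 1
  π[g,e,b](π[e,h,g,b](π[e,x,h,b,g]((R ⋈[h=e] S)))) → 1

E1 and E2 produce the same multiset:
g | e | b
9 | 1 | 3

yes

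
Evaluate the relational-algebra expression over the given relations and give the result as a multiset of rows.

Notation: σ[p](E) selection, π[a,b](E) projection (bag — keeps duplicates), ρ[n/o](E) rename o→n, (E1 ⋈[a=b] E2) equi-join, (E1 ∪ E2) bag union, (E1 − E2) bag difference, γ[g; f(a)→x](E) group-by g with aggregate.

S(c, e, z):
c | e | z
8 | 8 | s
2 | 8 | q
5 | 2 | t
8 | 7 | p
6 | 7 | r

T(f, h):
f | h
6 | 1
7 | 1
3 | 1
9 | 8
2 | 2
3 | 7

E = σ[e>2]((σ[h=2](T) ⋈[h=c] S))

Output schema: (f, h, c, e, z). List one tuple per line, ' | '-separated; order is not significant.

Per-node cardinality:
  T → 6
  σ[h=2](T) → 1
  S → 5
  (σ[h=2](T) ⋈[h=c] S) → 1
  σ[e>2]((σ[h=2](T) ⋈[h=c] S)) → 1

== RESULT ==
f | h | c | e | z
2 | 2 | 2 | 8 | q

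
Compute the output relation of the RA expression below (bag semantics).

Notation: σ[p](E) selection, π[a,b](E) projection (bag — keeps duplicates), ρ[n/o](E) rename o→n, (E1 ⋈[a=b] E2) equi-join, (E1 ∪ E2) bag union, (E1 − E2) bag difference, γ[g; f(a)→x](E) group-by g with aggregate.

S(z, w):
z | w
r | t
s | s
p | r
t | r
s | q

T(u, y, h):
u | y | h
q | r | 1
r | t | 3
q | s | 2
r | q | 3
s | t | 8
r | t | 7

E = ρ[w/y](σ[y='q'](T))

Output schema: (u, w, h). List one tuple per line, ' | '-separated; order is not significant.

Stepwise |·|:
  T → 6
  σ[y='q'](T) → 1
  ρ[w/y](σ[y='q'](T)) → 1

== RESULT ==
u | w | h
r | q | 3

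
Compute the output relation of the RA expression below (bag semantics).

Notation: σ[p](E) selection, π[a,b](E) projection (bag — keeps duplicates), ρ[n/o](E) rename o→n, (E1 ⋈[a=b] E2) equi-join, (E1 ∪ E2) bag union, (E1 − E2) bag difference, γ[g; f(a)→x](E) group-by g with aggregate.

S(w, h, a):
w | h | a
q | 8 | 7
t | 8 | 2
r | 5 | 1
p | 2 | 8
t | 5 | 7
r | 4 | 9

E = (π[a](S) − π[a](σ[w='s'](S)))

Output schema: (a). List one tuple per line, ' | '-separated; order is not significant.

Per-node cardinality:
  S → 6
  π[a](S) → 6
  S → 6
  σ[w='s'](S) → 0
  π[a](σ[w='s'](S)) → 0
  (π[a](S) − π[a](σ[w='s'](S))) → 6

== RESULT ==
a
1
2
7
7
8
9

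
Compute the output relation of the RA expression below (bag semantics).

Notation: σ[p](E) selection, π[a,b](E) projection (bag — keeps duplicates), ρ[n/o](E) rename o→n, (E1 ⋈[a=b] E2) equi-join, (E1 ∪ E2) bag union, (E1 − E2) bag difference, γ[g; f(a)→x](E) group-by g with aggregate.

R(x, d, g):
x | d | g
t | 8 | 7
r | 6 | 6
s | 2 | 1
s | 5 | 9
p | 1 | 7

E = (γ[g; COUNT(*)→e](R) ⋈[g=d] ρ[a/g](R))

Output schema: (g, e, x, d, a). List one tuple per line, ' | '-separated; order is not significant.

Stepwise |·|:
  R → 5
  γ[g; COUNT(*)→e](R) → 4
  R → 5
  ρ[a/g](R) → 5
  (γ[g; COUNT(*)→e](R) ⋈[g=d] ρ[a/g](R)) → 2

== RESULT ==
g | e | x | d | a
1 | 1 | p | 1 | 7
6 | 1 | r | 6 | 6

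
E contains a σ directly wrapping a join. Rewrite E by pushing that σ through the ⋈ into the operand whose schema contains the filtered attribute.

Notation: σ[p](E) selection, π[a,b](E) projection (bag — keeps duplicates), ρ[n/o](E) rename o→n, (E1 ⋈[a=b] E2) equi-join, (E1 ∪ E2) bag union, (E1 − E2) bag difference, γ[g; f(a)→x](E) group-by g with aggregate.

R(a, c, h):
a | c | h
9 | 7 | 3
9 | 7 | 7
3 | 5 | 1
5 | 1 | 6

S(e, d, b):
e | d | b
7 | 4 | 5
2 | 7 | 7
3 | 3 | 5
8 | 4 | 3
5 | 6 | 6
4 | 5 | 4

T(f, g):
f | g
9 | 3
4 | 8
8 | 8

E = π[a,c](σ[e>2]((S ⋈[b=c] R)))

σ filters on e, owned by the left side.
E' = π[a,c]((σ[e>2](S) ⋈[b=c] R))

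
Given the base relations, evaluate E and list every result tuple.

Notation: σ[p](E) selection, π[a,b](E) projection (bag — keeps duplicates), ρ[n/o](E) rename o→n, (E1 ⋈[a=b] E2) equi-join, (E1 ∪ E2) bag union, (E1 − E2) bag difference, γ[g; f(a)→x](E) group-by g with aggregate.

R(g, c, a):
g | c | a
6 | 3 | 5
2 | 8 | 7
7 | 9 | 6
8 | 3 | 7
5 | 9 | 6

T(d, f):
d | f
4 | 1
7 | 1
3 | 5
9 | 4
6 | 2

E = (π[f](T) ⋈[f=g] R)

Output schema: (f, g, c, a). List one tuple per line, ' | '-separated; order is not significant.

Row counts bottom-up:
  T → 5
  π[f](T) → 5
  R → 5
  (π[f](T) ⋈[f=g] R) → 2

== RESULT ==
f | g | c | a
2 | 2 | 8 | 7
5 | 5 | 9 | 6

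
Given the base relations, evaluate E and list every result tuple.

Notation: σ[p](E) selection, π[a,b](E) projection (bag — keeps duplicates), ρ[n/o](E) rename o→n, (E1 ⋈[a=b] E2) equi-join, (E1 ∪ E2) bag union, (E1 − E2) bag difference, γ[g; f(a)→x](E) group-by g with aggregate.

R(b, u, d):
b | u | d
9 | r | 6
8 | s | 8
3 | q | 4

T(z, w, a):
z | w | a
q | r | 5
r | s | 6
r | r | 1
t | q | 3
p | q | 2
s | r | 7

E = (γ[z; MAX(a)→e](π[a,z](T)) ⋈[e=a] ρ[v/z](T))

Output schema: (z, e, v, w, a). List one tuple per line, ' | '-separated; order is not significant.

Per-node cardinality:
  T → 6
  π[a,z](T) → 6
  γ[z; MAX(a)→e](π[a,z](T)) → 5
  T → 6
  ρ[v/z](T) → 6
  (γ[z; MAX(a)→e](π[a,z](T)) ⋈[e=a] ρ[v/z](T)) → 5

== RESULT ==
z | e | v | w | a
p | 2 | p | q | 2
q | 5 | q | r | 5
r | 6 | r | s | 6
s | 7 | s | r | 7
t | 3 | t | q | 3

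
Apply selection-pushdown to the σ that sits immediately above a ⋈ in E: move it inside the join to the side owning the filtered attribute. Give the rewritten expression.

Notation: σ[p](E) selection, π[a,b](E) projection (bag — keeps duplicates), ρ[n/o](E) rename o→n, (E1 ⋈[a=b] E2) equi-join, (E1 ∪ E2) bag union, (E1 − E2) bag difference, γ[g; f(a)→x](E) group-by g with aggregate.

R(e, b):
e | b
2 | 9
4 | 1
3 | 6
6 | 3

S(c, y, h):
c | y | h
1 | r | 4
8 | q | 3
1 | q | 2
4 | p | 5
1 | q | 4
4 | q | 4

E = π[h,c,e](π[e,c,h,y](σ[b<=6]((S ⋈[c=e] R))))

σ filters on b, owned by the right side.
E' = π[h,c,e](π[e,c,h,y]((S ⋈[c=e] σ[b<=6](R))))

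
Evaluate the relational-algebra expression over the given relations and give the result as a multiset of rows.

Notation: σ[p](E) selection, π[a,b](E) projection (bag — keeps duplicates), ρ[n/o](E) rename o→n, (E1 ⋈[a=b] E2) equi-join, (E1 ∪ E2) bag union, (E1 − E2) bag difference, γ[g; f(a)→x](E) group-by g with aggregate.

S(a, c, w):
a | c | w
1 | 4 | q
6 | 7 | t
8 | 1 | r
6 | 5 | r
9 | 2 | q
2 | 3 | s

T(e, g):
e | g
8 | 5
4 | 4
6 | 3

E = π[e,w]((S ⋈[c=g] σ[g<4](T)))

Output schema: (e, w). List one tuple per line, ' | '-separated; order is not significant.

Row counts bottom-up:
  S → 6
  T → 3
  σ[g<4](T) → 1
  (S ⋈[c=g] σ[g<4](T)) → 1
  π[e,w]((S ⋈[c=g] σ[g<4](T))) → 1

== RESULT ==
e | w
6 | s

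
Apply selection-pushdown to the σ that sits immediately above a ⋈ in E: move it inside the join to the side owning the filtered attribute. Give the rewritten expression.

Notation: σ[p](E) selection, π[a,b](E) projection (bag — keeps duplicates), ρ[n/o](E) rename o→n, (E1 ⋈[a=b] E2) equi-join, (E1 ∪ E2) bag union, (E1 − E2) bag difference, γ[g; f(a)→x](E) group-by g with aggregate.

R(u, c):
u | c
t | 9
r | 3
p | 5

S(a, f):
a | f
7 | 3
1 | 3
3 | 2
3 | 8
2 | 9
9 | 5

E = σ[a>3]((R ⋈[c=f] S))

σ filters on a, owned by the right side.
E' = (R ⋈[c=f] σ[a>3](S))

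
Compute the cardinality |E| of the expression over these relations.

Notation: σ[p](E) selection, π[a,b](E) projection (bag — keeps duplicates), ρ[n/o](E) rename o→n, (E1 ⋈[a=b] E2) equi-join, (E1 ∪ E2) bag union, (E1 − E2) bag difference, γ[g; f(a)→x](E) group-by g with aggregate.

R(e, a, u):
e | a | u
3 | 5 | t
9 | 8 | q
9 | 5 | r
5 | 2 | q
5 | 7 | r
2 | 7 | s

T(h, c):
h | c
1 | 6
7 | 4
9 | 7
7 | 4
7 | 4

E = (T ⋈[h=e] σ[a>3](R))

Row counts bottom-up:
  T → 5
  R → 6
  σ[a>3](R) → 5
  (T ⋈[h=e] σ[a>3](R)) → 2

|E| = 2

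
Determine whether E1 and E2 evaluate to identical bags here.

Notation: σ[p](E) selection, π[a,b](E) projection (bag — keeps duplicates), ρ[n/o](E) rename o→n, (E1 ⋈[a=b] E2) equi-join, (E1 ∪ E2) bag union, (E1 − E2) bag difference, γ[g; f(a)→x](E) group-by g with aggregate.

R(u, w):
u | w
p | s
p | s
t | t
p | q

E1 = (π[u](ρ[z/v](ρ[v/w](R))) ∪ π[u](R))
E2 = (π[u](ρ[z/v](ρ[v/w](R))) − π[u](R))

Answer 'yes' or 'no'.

E1 subexpression sizes:
  R → 4
  ρ[v/w](R) → 4
  ρ[z/v](ρ[v/w](R)) → 4
  π[u](ρ[z/v](ρ[v/w](R))) → 4
  R → 4
  π[u](R) → 4
  (π[u](ρ[z/v](ρ[v/w](R))) ∪ π[u](R)) → 8
E2 subexpression sizes:
  R → 4
  ρ[v/w](R) → 4
  ρ[z/v](ρ[v/w](R)) → 4
  π[u](ρ[z/v](ρ[v/w](R))) → 4
  R → 4
  π[u](R) → 4
  (π[u](ρ[z/v](ρ[v/w](R))) − π[u](R)) → 0

E1 result:
u
p
p
p
p
p
p
t
t
E2 result:
u
(0 rows)
Witness: ('p',) appears 6× in E1 but 0× in E2.

no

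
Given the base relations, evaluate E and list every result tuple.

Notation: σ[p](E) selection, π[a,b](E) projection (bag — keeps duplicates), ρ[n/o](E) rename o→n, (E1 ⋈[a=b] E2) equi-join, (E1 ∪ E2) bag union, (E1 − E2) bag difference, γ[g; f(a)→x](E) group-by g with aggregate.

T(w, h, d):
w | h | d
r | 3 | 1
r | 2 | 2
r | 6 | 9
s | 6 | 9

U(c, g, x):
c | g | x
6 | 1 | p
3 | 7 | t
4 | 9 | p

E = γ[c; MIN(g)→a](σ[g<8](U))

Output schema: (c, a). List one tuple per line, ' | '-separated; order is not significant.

Stepwise |·|:
  U → 3
  σ[g<8](U) → 2
  γ[c; MIN(g)→a](σ[g<8](U)) → 2

== RESULT ==
c | a
3 | 7
6 | 1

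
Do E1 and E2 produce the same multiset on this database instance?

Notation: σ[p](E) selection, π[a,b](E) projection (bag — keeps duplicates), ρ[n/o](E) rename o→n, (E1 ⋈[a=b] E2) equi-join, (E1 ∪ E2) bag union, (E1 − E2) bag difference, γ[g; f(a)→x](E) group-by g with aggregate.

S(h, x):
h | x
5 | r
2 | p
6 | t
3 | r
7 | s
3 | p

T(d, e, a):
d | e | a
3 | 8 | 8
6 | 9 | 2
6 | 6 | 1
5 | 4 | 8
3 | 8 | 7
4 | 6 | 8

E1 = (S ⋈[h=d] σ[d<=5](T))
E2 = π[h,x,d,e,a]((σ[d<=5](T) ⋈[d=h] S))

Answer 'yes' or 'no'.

E1 stepwise |·|:
  S → 6
  T → 6
  σ[d<=5](T) → 4
  (S ⋈[h=d] σ[d<=5](T)) → 5
E2 stepwise |·|:
  T → 6
  σ[d<=5](T) → 4
  S → 6
  (σ[d<=5](T) ⋈[d=h] S) → 5
  π[h,x,d,e,a]((σ[d<=5](T) ⋈[d=h] S)) → 5

E1 and E2 produce the same multiset:
h | x | d | e | a
3 | p | 3 | 8 | 7
3 | p | 3 | 8 | 8
3 | r | 3 | 8 | 7
3 | r | 3 | 8 | 8
5 | r | 5 | 4 | 8

yes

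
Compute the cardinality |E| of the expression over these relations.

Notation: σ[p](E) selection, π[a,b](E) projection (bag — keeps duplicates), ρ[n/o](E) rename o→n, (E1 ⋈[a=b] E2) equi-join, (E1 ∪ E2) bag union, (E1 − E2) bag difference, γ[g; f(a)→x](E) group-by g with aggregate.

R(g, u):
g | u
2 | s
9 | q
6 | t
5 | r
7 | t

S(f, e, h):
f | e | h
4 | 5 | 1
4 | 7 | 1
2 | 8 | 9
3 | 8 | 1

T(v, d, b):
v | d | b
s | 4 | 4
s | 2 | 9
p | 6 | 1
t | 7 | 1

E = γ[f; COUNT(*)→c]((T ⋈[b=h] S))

Row counts bottom-up:
  T → 4
  S → 4
  (T ⋈[b=h] S) → 7
  γ[f; COUNT(*)→c]((T ⋈[b=h] S)) → 3

|E| = 3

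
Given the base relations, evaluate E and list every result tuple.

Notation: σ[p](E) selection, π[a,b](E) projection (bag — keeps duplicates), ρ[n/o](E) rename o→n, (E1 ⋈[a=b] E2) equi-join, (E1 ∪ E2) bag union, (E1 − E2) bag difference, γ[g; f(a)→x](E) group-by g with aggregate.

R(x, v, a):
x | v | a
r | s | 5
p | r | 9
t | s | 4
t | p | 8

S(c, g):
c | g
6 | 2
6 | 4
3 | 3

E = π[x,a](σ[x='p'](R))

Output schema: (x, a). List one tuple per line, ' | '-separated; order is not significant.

Stepwise |·|:
  R → 4
  σ[x='p'](R) → 1
  π[x,a](σ[x='p'](R)) → 1

== RESULT ==
x | a
p | 9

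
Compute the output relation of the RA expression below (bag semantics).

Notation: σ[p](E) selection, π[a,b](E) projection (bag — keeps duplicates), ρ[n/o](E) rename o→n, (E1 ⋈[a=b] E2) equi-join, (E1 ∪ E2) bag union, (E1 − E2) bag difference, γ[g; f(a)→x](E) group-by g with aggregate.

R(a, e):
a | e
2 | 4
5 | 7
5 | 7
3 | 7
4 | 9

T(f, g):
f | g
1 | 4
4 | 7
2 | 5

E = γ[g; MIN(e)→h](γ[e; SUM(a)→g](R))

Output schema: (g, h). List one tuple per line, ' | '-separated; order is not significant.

Row counts bottom-up:
  R → 5
  γ[e; SUM(a)→g](R) → 3
  γ[g; MIN(e)→h](γ[e; SUM(a)→g](R)) → 3

== RESULT ==
g | h
2 | 4
4 | 9
13 | 7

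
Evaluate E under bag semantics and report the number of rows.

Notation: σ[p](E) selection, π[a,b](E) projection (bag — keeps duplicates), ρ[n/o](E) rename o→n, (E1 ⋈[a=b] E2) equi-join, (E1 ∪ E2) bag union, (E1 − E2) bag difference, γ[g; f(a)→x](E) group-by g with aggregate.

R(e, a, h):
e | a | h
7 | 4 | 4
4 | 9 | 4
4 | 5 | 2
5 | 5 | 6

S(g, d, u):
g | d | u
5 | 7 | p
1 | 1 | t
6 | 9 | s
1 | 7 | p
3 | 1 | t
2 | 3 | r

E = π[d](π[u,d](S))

Row counts bottom-up:
  S → 6
  π[u,d](S) → 6
  π[d](π[u,d](S)) → 6

|E| = 6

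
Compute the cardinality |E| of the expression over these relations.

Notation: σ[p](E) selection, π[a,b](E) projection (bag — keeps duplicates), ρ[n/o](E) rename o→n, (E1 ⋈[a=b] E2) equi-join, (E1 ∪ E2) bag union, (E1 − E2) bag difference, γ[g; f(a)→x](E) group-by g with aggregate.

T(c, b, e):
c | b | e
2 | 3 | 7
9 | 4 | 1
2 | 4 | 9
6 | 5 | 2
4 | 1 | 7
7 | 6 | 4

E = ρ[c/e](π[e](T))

Per-node cardinality:
  T → 6
  π[e](T) → 6
  ρ[c/e](π[e](T)) → 6

|E| = 6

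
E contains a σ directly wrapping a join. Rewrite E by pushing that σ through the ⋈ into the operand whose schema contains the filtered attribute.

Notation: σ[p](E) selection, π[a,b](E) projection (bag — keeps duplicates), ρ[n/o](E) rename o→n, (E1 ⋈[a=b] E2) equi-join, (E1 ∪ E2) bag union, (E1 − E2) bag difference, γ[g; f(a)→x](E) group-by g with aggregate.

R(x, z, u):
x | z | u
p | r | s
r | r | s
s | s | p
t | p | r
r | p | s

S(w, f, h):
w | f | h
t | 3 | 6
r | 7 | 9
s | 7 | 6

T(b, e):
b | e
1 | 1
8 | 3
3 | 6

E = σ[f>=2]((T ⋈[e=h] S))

σ filters on f, owned by the right side.
E' = (T ⋈[e=h] σ[f>=2](S))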